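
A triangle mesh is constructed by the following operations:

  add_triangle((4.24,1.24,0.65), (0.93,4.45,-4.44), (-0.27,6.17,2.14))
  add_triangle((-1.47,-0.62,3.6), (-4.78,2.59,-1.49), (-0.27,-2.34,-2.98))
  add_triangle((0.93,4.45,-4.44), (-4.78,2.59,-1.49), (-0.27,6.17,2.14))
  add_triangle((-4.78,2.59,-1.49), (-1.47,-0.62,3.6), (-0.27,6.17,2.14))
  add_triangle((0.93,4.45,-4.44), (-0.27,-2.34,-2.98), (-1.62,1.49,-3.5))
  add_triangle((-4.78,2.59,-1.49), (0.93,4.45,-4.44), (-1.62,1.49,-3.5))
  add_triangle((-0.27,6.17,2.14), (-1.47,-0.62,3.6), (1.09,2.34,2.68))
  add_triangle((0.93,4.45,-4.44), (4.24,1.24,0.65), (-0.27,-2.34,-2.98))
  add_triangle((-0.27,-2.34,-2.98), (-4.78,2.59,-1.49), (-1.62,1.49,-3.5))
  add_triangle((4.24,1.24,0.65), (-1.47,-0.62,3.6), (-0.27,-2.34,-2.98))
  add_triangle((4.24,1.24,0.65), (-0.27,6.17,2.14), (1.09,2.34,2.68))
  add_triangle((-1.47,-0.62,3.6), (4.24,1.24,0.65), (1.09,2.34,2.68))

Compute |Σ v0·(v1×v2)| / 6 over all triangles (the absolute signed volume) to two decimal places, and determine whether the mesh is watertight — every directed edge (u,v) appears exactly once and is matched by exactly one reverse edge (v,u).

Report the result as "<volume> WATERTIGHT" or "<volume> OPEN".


Per-triangle v0·(v1×v2)/6:
  t1: +26.6768
  t2: +11.3062
  t3: +31.4761
  t4: +21.9849
  t5: +7.9402
  t6: +9.5133
  t7: +7.5544
  t8: +15.9982
  t9: +7.3448
  t10: +6.5069
  t11: +7.9810
  t12: +5.8014
Σ = +160.0843 → |volume| = 160.08

Directed edges: 36 total, each appears once with its reverse present → watertight.

160.08 WATERTIGHT


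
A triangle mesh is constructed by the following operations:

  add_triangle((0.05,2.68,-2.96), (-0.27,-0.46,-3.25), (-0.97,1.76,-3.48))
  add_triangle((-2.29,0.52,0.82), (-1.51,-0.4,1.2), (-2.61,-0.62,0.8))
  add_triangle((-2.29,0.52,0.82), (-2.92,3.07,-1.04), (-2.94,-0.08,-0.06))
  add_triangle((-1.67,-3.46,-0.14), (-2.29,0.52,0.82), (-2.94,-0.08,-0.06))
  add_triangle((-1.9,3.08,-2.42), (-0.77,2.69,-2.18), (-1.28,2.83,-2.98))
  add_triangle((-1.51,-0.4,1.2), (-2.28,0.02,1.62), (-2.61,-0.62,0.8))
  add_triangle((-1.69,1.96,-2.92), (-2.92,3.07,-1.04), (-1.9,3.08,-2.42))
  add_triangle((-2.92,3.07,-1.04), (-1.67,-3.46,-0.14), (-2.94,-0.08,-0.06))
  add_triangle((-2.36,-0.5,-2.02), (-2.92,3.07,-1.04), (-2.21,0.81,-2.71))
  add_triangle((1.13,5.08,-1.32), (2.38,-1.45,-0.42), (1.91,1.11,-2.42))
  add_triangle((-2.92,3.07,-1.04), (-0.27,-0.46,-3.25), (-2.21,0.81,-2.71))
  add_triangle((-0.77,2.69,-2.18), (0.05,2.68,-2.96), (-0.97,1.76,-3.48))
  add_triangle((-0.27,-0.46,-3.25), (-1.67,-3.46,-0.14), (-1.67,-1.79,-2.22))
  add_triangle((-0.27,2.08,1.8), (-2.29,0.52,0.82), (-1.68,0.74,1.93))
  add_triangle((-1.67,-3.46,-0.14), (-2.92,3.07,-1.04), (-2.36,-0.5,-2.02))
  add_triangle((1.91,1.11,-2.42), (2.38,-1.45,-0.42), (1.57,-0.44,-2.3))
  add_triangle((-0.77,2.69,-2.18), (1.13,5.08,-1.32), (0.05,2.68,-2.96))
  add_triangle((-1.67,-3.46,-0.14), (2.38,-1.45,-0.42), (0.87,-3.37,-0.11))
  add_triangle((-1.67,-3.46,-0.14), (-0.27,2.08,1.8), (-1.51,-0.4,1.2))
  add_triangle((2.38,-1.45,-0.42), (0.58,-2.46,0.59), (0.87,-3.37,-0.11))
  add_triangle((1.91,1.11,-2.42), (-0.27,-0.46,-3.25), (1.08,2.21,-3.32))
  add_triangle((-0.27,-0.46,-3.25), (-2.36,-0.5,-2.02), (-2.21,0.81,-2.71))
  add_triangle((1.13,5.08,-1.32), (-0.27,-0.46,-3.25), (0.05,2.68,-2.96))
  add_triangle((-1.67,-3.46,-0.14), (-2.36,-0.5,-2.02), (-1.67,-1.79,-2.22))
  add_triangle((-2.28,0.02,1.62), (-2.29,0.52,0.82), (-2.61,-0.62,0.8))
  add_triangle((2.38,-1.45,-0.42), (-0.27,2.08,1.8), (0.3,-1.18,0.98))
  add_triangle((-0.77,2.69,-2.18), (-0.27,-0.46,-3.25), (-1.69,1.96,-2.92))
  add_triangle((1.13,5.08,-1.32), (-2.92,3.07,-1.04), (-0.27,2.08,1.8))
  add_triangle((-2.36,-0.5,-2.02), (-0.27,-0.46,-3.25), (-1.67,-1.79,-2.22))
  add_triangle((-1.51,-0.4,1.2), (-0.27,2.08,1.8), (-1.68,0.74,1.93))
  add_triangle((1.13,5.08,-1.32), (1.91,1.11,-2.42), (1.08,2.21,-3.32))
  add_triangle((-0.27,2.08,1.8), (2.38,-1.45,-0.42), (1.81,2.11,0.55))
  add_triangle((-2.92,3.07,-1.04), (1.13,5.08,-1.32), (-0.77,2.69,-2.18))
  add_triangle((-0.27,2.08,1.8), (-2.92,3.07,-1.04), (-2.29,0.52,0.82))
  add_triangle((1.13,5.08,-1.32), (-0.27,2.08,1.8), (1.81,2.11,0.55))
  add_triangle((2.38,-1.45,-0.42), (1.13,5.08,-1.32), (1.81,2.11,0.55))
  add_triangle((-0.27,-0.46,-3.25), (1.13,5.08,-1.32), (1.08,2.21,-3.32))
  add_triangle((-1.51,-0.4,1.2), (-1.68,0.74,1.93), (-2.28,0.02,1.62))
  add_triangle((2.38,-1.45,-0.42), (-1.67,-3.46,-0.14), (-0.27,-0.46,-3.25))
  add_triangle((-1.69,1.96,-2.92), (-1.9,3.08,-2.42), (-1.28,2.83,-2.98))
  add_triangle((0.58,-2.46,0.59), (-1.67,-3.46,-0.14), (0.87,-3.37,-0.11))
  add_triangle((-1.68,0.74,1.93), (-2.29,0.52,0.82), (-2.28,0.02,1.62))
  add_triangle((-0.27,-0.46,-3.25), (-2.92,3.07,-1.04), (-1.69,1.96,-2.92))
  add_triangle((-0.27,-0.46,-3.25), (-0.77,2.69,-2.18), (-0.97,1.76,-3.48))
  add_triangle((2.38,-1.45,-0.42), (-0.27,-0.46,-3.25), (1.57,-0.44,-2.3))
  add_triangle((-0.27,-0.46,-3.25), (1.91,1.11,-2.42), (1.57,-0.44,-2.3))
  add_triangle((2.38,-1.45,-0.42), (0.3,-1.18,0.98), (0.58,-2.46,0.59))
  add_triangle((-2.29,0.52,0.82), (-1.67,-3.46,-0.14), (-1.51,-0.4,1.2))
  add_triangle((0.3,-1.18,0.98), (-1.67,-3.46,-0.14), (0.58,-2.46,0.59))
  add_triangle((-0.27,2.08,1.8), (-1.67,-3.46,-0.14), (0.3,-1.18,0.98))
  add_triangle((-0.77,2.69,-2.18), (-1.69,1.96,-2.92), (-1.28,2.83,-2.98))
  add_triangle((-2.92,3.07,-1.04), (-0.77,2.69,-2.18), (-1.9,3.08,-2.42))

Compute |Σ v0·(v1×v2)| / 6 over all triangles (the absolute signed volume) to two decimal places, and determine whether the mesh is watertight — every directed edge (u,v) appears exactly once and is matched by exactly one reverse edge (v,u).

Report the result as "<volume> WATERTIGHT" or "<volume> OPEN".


82.21 WATERTIGHT

Per-triangle v0·(v1×v2)/6:
  t1: +1.5040
  t2: -0.3433
  t3: +1.6173
  t4: +1.4199
  t5: +0.3295
  t6: +0.1966
  t7: +1.0657
  t8: +1.8038
  t9: +1.9211
  t10: +3.7554
  t11: +1.6269
  t12: +0.9171
  t13: +1.4426
  t14: +0.7904
  t15: +3.6537
  t16: +1.3977
  t17: +1.9377
  t18: +0.5670
  t19: +0.4096
  t20: +0.7436
  t21: +1.9977
  t22: +1.6475
  t23: +1.2367
  t24: +1.6943
  t25: +0.3975
  t26: +1.4780
  t27: +1.5939
  t28: +7.2898
  t29: +1.5801
  t30: +0.1507
  t31: +2.8043
  t32: +1.5726
  t33: +4.2371
  t34: +3.1716
  t35: +3.3379
  t36: +3.4174
  t37: +2.0684
  t38: +0.1507
  t39: +5.7491
  t40: +0.5167
  t41: +0.9659
  t42: +0.3623
  t43: +1.1203
  t44: -0.3874
  t45: +1.1767
  t46: +1.5165
  t47: +0.5893
  t48: +1.1753
  t49: +0.7017
  t50: +1.6154
  t51: -0.0669
  t52: +0.5915
Σ = +82.2090 → |volume| = 82.21

Directed edges: 156 total, each appears once with its reverse present → watertight.


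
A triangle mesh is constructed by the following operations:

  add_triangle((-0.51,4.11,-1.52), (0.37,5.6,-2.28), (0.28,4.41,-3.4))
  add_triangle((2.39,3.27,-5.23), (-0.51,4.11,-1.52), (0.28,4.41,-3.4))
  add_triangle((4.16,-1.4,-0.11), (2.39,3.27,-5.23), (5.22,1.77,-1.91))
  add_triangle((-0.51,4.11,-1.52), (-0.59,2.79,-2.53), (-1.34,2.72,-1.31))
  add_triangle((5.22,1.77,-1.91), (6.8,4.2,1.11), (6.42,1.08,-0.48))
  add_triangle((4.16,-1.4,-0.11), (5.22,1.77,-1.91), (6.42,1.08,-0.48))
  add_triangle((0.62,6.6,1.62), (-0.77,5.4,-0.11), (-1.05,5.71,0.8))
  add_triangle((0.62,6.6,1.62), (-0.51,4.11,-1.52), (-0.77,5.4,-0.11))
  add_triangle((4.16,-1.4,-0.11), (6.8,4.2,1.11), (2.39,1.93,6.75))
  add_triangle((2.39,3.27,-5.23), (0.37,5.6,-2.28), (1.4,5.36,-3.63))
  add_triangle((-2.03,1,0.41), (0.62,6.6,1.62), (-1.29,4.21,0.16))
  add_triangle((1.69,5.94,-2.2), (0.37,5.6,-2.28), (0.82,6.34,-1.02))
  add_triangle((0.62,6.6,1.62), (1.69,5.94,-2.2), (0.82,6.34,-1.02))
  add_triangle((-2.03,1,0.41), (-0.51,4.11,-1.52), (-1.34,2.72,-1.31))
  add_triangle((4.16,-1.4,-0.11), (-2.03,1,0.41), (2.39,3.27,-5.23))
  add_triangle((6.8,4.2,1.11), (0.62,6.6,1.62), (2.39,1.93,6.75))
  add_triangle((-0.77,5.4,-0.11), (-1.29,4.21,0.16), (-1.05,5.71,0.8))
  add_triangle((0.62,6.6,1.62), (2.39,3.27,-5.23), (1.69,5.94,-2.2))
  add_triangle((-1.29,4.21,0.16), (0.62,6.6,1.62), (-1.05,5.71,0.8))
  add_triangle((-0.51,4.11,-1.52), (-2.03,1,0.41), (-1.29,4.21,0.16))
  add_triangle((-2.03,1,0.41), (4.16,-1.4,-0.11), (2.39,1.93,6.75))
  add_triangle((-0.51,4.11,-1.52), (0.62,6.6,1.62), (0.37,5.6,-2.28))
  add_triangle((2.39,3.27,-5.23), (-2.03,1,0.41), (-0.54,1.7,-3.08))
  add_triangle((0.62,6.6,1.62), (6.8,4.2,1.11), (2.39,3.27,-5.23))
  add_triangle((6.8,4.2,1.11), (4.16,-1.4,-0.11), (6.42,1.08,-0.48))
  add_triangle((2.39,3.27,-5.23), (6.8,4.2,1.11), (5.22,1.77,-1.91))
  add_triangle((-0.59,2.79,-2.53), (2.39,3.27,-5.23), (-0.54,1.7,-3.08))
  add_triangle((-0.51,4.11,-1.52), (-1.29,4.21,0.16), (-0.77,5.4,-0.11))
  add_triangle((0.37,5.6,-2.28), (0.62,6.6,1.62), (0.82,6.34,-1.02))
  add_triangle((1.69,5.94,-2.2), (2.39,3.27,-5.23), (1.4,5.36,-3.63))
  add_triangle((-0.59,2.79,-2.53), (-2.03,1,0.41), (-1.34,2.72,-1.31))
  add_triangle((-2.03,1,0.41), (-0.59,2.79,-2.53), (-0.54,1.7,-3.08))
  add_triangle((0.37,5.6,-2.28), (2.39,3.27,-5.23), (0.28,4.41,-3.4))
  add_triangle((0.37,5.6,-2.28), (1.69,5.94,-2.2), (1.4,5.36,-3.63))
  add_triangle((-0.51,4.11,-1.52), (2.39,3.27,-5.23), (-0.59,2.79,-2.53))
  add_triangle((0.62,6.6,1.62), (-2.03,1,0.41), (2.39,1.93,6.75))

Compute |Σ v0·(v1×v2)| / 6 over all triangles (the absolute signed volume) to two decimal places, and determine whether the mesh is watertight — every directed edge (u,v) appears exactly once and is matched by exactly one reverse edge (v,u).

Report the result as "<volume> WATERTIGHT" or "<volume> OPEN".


Per-triangle v0·(v1×v2)/6:
  t1: +1.1720
  t2: -1.1096
  t3: +7.6283
  t4: +0.9780
  t5: +6.5139
  t6: +3.2227
  t7: +1.6597
  t8: +2.1381
  t9: +28.2051
  t10: +0.8682
  t11: +2.3455
  t12: +1.8090
  t13: +2.3048
  t14: +0.9325
  t15: -2.1415
  t16: +44.0305
  t17: +0.5166
  t18: +0.8690
  t19: -0.4088
  t20: +1.8316
  t21: -0.8211
  t22: +3.1682
  t23: -2.4953
  t24: +42.6872
  t25: +4.2936
  t26: +14.8773
  t27: +2.3945
  t28: +0.8747
  t29: +1.3444
  t30: +2.8741
  t31: +0.5097
  t32: +1.4114
  t33: +3.2969
  t34: +1.9664
  t35: +3.5406
  t36: +15.0632
Σ = +198.3515 → |volume| = 198.35

Directed edges: 108 total, each appears once with its reverse present → watertight.

198.35 WATERTIGHT


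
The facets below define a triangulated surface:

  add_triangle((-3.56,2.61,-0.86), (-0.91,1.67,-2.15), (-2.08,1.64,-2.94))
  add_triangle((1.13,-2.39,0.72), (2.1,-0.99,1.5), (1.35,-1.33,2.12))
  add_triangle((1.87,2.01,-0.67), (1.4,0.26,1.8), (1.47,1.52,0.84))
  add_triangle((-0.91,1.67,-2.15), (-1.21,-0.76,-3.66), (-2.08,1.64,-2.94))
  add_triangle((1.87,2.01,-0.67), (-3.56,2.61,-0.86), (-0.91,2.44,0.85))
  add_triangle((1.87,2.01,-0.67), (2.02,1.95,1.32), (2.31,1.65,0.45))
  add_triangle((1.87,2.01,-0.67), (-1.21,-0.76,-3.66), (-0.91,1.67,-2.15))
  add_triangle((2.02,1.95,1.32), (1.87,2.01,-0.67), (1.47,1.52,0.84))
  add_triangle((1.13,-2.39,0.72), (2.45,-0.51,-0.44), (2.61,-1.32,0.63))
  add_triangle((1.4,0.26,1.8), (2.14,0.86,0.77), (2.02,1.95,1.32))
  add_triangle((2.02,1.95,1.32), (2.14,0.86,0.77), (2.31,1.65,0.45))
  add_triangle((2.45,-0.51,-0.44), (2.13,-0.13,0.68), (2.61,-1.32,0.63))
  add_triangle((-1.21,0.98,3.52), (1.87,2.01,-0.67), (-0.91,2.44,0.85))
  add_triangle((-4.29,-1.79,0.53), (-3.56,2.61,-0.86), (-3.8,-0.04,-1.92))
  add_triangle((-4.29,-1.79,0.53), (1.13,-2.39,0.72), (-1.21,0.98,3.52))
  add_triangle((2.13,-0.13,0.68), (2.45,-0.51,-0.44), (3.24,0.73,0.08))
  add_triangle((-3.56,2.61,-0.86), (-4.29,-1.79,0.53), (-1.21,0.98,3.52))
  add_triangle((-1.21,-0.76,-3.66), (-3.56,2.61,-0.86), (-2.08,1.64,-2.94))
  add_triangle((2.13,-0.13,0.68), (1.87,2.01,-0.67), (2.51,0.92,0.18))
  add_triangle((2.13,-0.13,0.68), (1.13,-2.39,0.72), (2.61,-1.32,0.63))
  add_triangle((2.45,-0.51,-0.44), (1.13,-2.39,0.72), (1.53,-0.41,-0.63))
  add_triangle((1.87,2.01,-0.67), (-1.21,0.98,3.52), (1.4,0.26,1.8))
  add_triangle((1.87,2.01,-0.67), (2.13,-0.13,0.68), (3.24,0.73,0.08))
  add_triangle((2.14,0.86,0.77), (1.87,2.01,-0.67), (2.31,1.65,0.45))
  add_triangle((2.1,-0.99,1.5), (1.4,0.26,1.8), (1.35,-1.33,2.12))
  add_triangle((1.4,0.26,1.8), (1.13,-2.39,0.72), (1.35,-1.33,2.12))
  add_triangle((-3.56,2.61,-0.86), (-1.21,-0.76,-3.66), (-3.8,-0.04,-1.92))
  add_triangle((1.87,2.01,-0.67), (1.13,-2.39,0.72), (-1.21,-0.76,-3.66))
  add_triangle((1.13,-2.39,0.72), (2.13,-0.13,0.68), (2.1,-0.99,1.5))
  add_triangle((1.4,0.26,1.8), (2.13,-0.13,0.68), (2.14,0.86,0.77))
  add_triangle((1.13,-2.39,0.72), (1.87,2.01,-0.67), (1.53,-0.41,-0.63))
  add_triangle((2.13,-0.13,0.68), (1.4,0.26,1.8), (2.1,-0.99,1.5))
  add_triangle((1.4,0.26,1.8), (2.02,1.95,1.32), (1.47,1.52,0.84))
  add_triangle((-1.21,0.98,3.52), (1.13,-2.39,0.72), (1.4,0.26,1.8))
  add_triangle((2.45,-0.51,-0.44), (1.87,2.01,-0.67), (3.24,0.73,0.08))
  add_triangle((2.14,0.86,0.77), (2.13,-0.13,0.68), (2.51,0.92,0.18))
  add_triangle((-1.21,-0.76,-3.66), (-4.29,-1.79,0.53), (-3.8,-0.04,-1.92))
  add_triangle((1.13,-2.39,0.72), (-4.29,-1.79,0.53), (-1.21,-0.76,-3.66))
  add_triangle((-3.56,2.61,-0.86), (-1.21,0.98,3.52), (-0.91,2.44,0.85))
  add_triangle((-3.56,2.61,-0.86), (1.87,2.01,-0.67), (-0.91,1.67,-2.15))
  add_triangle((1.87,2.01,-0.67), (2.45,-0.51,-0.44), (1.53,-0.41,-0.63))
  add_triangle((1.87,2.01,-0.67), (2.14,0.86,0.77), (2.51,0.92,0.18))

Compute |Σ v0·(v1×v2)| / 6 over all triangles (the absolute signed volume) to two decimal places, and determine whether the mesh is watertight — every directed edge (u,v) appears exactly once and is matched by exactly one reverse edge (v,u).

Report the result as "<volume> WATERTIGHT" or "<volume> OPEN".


80.57 WATERTIGHT

Per-triangle v0·(v1×v2)/6:
  t1: +1.3186
  t2: +0.7724
  t3: -0.4871
  t4: +1.1570
  t5: +3.3261
  t6: +0.4425
  t7: +2.9614
  t8: +0.0560
  t9: +0.6740
  t10: +0.5903
  t11: +0.3074
  t12: +0.4776
  t13: +2.9156
  t14: +5.5605
  t15: +7.8086
  t16: +0.5246
  t17: +11.2496
  t18: +2.6121
  t19: +0.0142
  t20: +0.3155
  t21: +0.3470
  t22: +2.8334
  t23: +0.3024
  t24: +0.1746
  t25: +0.5663
  t26: -0.5034
  t27: +4.6675
  t28: +4.4093
  t29: +0.5736
  t30: +0.4652
  t31: -0.8122
  t32: +0.5157
  t33: -0.0142
  t34: +2.8731
  t35: +0.8401
  t36: +0.2516
  t37: +4.6456
  t38: +7.9509
  t39: +3.9511
  t40: +3.2046
  t41: +0.3605
  t42: +0.3671
Σ = +80.5664 → |volume| = 80.57

Directed edges: 126 total, each appears once with its reverse present → watertight.


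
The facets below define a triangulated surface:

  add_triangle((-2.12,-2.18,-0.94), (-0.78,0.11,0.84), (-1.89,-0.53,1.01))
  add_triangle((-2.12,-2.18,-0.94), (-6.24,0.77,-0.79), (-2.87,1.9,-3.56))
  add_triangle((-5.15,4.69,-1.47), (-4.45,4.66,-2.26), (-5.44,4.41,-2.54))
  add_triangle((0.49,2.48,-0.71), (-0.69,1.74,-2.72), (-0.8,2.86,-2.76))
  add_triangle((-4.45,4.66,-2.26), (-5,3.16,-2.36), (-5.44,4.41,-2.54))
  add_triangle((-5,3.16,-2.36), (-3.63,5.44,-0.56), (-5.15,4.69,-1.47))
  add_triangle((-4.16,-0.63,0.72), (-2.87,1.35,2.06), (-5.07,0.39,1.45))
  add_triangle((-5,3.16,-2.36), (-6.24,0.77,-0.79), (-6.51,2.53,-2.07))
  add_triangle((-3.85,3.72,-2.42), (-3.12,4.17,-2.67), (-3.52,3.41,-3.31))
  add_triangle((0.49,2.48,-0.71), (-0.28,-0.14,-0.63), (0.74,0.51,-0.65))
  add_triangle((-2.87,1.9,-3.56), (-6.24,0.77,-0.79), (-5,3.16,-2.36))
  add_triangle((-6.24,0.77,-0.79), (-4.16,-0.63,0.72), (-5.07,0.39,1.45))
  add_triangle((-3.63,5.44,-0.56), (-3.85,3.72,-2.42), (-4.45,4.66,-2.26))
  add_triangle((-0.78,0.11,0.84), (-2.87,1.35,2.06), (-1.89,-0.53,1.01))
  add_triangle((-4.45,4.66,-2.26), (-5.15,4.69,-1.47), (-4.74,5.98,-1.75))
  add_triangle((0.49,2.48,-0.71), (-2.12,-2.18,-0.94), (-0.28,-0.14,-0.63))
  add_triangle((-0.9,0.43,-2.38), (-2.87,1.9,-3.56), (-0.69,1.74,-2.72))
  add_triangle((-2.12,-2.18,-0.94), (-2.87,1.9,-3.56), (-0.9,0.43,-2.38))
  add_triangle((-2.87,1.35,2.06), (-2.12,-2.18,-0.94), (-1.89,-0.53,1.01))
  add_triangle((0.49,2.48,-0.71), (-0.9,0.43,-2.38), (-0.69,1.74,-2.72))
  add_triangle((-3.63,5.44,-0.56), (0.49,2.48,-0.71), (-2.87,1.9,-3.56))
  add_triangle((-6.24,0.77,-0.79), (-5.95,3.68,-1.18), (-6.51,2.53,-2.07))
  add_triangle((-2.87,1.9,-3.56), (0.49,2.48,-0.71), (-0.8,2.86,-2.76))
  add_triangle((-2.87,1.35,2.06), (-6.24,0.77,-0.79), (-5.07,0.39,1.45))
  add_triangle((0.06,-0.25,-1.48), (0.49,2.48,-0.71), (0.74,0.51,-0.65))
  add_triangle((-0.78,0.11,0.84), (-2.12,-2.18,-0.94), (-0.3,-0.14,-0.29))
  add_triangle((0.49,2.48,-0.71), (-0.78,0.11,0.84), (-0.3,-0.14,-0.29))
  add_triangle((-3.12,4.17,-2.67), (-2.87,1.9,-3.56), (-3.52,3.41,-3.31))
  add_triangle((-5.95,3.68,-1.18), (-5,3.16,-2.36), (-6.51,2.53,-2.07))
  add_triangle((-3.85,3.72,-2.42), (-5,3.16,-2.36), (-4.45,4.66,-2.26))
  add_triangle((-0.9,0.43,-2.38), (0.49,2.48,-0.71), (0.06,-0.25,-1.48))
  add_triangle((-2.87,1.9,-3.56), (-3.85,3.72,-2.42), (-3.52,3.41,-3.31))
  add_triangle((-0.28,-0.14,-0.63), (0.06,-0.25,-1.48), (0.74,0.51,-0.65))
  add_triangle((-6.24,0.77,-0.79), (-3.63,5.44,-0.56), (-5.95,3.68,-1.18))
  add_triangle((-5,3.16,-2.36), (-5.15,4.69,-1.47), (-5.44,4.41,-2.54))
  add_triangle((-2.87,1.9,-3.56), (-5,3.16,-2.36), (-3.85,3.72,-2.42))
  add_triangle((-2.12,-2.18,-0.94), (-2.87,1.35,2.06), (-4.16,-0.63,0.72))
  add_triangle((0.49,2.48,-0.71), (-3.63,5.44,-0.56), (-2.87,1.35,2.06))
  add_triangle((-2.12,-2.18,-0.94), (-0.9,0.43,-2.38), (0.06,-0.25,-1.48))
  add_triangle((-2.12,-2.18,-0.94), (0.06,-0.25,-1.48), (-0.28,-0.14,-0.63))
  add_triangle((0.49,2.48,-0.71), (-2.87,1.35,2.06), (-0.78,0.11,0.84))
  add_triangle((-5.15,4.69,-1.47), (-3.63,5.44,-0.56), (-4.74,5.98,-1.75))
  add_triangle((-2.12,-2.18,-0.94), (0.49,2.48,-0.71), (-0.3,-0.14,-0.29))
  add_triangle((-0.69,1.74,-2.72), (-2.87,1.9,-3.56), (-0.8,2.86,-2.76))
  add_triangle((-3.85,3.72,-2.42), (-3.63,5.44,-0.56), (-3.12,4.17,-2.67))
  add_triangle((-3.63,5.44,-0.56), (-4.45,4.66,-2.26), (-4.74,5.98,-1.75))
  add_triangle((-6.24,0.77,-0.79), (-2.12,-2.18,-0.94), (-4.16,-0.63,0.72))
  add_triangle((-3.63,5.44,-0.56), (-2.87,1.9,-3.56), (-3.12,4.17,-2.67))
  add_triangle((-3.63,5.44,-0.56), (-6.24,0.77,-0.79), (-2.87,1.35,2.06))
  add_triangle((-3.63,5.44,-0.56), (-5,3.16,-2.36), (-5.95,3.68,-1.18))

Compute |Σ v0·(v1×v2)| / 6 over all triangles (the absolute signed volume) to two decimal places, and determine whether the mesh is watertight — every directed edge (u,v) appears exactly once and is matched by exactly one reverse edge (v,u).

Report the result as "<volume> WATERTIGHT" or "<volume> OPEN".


Per-triangle v0·(v1×v2)/6:
  t1: -0.0033
  t2: +9.1969
  t3: +0.9770
  t4: +0.4242
  t5: +0.1719
  t6: -1.1394
  t7: +0.5465
  t8: -0.1936
  t9: +0.8096
  t10: -0.2296
  t11: +5.6778
  t12: +2.1819
  t13: +0.2681
  t14: +0.2327
  t15: +1.2062
  t16: -0.3047
  t17: +0.9235
  t18: +2.3000
  t19: +1.1442
  t20: +0.0598
  t21: +7.2032
  t22: +3.0504
  t23: +0.9022
  t24: +2.7604
  t25: +0.3872
  t26: -0.1212
  t27: -0.2075
  t28: +0.4435
  t29: +2.0827
  t30: +0.7570
  t31: +0.7337
  t32: +0.6248
  t33: -0.0408
  t34: +1.9077
  t35: +0.7451
  t36: +2.3216
  t37: +0.3977
  t38: +3.4644
  t39: +0.9397
  t40: -0.1345
  t41: +0.3192
  t42: +1.4071
  t43: +0.0544
  t44: +0.9929
  t45: +2.1554
  t46: -0.1687
  t47: +3.9642
  t48: -2.2256
  t49: +12.6854
  t50: +4.3462
Σ = +75.9976 → |volume| = 76.00

Directed edges: 150 total, each appears once with its reverse present → watertight.

76.00 WATERTIGHT


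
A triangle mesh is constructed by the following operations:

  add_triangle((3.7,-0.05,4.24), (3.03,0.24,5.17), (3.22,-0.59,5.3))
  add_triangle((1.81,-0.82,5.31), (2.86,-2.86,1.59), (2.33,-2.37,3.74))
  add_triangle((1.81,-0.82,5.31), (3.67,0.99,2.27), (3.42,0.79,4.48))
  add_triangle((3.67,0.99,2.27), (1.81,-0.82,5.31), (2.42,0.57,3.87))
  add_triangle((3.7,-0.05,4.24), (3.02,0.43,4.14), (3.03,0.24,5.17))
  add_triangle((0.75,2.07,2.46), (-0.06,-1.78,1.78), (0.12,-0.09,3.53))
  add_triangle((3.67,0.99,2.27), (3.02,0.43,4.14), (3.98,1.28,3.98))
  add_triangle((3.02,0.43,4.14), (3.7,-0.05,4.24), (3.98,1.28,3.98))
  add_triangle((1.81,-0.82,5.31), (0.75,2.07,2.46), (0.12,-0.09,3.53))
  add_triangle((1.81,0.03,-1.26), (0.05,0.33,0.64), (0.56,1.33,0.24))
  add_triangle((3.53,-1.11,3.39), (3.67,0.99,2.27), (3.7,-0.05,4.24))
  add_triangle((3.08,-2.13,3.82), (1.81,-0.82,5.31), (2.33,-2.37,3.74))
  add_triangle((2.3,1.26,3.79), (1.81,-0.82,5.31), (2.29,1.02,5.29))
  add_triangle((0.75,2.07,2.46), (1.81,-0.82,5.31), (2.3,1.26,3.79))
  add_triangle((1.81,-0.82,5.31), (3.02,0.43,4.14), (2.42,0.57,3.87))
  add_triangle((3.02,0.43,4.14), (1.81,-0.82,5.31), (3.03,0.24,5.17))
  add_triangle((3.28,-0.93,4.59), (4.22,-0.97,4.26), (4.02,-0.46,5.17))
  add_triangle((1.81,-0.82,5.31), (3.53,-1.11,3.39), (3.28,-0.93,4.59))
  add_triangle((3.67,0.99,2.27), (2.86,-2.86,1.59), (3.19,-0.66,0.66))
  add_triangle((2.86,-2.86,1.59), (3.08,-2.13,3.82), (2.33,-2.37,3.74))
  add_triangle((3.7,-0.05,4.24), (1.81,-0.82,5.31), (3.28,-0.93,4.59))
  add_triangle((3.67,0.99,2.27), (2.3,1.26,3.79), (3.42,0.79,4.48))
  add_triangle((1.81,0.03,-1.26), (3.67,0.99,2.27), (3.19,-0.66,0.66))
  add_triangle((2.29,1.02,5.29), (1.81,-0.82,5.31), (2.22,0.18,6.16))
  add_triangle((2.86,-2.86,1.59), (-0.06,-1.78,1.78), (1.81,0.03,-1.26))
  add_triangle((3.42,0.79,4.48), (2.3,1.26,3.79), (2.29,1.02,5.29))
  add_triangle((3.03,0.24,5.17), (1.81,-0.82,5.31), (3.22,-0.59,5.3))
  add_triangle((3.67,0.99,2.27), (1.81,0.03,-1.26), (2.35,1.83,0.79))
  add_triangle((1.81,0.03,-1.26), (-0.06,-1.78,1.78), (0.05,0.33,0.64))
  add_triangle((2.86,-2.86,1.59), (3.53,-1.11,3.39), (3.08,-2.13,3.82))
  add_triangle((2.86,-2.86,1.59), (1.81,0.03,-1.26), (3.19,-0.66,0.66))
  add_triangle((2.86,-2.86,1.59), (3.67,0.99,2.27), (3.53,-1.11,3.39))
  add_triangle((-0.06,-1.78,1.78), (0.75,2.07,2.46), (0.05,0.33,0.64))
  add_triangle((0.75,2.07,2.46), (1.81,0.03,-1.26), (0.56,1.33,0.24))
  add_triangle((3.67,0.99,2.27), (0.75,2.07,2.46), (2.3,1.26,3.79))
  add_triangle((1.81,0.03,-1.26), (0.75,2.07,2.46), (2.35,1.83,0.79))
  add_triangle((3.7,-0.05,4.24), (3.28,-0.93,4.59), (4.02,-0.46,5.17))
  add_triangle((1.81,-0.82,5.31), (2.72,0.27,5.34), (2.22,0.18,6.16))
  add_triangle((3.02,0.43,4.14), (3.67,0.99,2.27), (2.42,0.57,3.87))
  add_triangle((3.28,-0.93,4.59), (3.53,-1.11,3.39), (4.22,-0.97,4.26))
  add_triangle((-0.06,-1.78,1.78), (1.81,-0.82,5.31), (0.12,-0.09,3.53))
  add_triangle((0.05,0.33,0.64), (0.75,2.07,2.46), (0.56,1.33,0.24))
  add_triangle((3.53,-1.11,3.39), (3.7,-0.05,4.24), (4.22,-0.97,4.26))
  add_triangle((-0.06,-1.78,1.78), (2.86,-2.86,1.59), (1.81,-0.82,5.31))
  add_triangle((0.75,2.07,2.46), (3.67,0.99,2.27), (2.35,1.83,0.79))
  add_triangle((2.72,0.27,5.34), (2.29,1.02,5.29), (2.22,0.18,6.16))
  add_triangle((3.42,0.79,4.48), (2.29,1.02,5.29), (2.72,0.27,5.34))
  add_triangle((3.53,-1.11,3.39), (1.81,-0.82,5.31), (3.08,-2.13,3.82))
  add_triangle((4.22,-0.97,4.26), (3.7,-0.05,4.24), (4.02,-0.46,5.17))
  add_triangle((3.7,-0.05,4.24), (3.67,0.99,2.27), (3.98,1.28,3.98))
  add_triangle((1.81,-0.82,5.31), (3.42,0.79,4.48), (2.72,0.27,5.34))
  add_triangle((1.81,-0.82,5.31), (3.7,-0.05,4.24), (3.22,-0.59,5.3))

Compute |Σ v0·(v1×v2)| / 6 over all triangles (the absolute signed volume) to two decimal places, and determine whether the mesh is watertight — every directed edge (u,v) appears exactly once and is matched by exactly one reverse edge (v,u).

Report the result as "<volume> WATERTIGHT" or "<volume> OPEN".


Per-triangle v0·(v1×v2)/6:
  t1: +0.8511
  t2: -1.2357
  t3: +1.5524
  t4: -1.6868
  t5: +0.3752
  t6: -0.5288
  t7: -0.6440
  t8: +0.7273
  t9: +2.3130
  t10: -0.2063
  t11: +1.6880
  t12: +1.3821
  t13: -0.8439
  t14: +2.3303
  t15: +0.6207
  t16: -0.2787
  t17: +0.5551
  t18: +0.4256
  t19: +2.7503
  t20: +1.1472
  t21: +1.3595
  t22: +1.1170
  t23: +1.8450
  t24: -0.2919
  t25: +0.3972
  t26: +0.7338
  t27: +1.0426
  t28: +1.9269
  t29: -0.5348
  t30: +1.7849
  t31: +1.7565
  t32: +2.9059
  t33: +0.1435
  t34: +0.7972
  t35: +1.9236
  t36: -0.1055
  t37: -0.0997
  t38: +0.7843
  t39: +0.4433
  t40: +0.2901
  t41: +1.7115
  t42: +0.0255
  t43: -0.0084
  t44: +4.6304
  t45: +2.2184
  t46: +0.6619
  t47: +0.9651
  t48: +2.3135
  t49: +0.4612
  t50: +1.2197
  t51: +0.6538
  t52: -0.3006
Σ = +44.0656 → |volume| = 44.07

Directed edges: 156 total, each appears once with its reverse present → watertight.

44.07 WATERTIGHT


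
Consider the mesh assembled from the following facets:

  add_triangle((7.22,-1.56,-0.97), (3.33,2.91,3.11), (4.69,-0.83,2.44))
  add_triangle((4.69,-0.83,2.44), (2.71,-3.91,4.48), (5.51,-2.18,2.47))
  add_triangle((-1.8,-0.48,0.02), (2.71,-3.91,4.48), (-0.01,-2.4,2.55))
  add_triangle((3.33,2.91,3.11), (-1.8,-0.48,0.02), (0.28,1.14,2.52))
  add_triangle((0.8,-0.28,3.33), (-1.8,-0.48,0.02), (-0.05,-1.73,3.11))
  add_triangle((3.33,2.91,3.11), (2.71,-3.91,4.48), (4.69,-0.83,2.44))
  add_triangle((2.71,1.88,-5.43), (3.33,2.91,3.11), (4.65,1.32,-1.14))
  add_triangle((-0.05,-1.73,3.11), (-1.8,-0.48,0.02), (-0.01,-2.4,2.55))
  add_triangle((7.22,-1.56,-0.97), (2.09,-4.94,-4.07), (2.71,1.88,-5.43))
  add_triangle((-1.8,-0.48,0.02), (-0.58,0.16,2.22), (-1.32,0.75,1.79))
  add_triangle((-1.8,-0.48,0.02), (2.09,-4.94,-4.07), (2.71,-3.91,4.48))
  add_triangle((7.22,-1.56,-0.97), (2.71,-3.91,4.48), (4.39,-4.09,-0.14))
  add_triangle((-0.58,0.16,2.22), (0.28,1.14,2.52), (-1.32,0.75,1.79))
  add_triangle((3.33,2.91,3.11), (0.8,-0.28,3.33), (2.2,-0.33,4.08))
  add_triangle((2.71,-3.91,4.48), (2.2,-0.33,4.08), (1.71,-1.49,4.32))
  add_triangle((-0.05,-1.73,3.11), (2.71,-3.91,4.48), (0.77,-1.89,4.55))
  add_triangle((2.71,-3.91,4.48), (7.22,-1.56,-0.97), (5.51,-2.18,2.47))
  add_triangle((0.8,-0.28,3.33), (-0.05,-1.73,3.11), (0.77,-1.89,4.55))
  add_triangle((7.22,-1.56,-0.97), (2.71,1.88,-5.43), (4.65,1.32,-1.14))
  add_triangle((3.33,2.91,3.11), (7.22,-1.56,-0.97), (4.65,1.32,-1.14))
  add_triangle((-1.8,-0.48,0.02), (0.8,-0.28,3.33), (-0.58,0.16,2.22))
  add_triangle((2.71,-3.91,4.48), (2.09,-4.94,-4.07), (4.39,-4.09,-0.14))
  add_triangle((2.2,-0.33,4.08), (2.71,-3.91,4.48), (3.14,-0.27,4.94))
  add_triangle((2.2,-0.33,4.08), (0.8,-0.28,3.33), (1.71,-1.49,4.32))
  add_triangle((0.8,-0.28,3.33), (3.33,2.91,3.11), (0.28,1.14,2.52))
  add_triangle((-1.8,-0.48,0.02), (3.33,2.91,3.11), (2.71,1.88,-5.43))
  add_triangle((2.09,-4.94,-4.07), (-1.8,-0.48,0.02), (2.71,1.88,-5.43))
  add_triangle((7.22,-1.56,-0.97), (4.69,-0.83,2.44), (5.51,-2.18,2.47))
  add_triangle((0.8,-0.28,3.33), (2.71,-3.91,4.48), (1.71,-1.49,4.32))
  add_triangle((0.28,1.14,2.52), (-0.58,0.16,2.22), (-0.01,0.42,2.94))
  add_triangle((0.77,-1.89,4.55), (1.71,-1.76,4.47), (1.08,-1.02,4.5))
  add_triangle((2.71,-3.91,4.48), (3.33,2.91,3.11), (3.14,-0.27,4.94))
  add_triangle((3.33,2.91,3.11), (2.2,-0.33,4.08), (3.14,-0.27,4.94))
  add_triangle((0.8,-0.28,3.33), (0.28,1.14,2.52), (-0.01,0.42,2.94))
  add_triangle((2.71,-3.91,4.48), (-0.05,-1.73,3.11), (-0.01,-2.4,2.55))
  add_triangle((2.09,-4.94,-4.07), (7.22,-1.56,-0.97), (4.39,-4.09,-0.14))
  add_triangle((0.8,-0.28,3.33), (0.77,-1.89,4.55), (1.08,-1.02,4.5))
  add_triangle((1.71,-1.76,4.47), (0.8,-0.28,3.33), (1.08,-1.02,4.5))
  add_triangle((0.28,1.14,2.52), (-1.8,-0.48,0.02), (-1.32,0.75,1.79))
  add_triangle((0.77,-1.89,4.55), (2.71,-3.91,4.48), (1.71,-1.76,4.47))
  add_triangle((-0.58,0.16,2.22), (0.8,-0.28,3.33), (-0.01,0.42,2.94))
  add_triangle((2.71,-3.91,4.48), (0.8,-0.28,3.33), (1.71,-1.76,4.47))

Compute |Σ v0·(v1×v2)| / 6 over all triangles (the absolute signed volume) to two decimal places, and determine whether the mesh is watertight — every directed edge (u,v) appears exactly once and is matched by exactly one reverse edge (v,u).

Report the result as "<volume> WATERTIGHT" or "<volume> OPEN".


Per-triangle v0·(v1×v2)/6:
  t1: +12.6238
  t2: +3.9550
  t3: +0.3002
  t4: +0.5247
  t5: +1.2593
  t6: +12.0915
  t7: +10.6362
  t8: +0.9231
  t9: +38.6034
  t10: +0.5642
  t11: +13.0623
  t12: +16.5124
  t13: +0.5178
  t14: +2.1284
  t15: +1.7225
  t16: +1.5440
  t17: +7.0748
  t18: +0.4036
  t19: +12.6426
  t20: +12.2019
  t21: +0.6428
  t22: +14.0567
  t23: +1.1749
  t24: +0.7677
  t25: +2.5107
  t26: +4.3682
  t27: +10.3105
  t28: +4.3638
  t29: +0.2964
  t30: +0.1966
  t31: +0.5907
  t32: +3.7345
  t33: +0.8783
  t34: +0.4169
  t35: +1.3926
  t36: +16.7535
  t37: +0.1141
  t38: +0.2274
  t39: -0.2667
  t40: +1.6249
  t41: +0.2745
  t42: +0.0076
Σ = +213.7282 → |volume| = 213.73

Directed edges: 126 total, each appears once with its reverse present → watertight.

213.73 WATERTIGHT


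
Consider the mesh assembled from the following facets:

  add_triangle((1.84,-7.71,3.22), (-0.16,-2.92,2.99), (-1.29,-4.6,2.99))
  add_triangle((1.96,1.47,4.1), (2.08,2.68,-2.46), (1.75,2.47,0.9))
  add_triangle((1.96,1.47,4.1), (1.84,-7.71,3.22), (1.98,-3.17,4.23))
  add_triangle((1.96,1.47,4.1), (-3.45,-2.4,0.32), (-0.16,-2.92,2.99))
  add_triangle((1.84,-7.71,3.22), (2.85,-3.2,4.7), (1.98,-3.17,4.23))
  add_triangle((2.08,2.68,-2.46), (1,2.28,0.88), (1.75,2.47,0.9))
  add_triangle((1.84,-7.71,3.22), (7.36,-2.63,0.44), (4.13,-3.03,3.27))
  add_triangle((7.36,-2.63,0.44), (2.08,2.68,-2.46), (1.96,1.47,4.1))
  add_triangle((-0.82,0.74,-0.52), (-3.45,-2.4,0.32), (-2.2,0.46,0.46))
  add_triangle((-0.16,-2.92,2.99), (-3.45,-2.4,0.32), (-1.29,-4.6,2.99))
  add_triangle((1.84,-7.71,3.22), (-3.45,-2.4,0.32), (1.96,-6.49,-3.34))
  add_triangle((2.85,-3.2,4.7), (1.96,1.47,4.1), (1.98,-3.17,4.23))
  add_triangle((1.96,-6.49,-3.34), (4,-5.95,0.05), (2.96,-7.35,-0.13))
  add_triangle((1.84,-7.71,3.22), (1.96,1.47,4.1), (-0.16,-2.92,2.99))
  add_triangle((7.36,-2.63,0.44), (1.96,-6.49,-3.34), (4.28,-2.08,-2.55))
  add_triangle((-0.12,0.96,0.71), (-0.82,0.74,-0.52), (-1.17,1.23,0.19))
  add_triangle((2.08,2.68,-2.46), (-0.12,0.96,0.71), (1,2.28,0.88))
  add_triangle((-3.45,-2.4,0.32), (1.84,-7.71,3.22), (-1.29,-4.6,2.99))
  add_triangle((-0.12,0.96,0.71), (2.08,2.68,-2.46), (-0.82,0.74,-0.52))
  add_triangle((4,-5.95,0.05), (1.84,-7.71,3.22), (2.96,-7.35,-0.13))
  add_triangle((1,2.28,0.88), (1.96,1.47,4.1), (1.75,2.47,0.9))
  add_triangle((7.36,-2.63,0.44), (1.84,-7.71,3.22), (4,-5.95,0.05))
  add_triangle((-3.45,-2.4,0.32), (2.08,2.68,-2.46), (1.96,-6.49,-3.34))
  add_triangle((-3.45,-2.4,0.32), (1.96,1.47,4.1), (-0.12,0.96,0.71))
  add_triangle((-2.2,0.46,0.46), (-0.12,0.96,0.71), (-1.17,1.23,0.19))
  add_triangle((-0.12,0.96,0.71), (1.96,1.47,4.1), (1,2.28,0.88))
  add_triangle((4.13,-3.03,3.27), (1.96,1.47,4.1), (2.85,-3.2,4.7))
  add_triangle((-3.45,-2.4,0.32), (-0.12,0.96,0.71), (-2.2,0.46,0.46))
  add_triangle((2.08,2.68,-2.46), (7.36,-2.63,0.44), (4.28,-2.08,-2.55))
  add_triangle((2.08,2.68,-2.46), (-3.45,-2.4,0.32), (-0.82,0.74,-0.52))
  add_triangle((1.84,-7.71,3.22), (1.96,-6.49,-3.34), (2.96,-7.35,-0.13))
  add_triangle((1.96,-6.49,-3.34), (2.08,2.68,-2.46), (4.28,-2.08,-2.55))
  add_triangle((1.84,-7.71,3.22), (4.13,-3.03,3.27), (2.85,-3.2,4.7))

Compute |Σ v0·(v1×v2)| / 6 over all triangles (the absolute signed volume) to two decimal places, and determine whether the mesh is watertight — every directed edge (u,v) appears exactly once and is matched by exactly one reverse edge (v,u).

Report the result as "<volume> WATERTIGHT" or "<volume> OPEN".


231.35 OPEN

Per-triangle v0·(v1×v2)/6:
  t1: +4.2555
  t2: +1.5653
  t3: -1.2182
  t4: +7.0973
  t5: +2.5029
  t6: +0.8669
  t7: +20.2239
  t8: +23.6051
  t9: +0.8750
  t10: +1.6985
  t11: +31.6369
  t12: +2.0724
  t13: +6.2122
  t14: +10.4477
  t15: +17.5921
  t16: +0.0898
  t17: +0.6018
  t18: +7.6188
  t19: +0.9295
  t20: +6.8347
  t21: +0.9216
  t22: +18.8822
  t23: +12.4767
  t24: +2.5263
  t25: +0.2662
  t26: +0.8960
  t27: +6.8362
  t28: +0.6463
  t29: +13.5279
  t30: +1.2856
  t31: +7.6853
  t32: +10.5411
  t33: +9.3511
Σ = +231.3505 → |volume| = 231.35

Directed edges: 99 total; 9 unmatched, e.g. (7.36,-2.63,0.44)→(4.13,-3.03,3.27) → open.


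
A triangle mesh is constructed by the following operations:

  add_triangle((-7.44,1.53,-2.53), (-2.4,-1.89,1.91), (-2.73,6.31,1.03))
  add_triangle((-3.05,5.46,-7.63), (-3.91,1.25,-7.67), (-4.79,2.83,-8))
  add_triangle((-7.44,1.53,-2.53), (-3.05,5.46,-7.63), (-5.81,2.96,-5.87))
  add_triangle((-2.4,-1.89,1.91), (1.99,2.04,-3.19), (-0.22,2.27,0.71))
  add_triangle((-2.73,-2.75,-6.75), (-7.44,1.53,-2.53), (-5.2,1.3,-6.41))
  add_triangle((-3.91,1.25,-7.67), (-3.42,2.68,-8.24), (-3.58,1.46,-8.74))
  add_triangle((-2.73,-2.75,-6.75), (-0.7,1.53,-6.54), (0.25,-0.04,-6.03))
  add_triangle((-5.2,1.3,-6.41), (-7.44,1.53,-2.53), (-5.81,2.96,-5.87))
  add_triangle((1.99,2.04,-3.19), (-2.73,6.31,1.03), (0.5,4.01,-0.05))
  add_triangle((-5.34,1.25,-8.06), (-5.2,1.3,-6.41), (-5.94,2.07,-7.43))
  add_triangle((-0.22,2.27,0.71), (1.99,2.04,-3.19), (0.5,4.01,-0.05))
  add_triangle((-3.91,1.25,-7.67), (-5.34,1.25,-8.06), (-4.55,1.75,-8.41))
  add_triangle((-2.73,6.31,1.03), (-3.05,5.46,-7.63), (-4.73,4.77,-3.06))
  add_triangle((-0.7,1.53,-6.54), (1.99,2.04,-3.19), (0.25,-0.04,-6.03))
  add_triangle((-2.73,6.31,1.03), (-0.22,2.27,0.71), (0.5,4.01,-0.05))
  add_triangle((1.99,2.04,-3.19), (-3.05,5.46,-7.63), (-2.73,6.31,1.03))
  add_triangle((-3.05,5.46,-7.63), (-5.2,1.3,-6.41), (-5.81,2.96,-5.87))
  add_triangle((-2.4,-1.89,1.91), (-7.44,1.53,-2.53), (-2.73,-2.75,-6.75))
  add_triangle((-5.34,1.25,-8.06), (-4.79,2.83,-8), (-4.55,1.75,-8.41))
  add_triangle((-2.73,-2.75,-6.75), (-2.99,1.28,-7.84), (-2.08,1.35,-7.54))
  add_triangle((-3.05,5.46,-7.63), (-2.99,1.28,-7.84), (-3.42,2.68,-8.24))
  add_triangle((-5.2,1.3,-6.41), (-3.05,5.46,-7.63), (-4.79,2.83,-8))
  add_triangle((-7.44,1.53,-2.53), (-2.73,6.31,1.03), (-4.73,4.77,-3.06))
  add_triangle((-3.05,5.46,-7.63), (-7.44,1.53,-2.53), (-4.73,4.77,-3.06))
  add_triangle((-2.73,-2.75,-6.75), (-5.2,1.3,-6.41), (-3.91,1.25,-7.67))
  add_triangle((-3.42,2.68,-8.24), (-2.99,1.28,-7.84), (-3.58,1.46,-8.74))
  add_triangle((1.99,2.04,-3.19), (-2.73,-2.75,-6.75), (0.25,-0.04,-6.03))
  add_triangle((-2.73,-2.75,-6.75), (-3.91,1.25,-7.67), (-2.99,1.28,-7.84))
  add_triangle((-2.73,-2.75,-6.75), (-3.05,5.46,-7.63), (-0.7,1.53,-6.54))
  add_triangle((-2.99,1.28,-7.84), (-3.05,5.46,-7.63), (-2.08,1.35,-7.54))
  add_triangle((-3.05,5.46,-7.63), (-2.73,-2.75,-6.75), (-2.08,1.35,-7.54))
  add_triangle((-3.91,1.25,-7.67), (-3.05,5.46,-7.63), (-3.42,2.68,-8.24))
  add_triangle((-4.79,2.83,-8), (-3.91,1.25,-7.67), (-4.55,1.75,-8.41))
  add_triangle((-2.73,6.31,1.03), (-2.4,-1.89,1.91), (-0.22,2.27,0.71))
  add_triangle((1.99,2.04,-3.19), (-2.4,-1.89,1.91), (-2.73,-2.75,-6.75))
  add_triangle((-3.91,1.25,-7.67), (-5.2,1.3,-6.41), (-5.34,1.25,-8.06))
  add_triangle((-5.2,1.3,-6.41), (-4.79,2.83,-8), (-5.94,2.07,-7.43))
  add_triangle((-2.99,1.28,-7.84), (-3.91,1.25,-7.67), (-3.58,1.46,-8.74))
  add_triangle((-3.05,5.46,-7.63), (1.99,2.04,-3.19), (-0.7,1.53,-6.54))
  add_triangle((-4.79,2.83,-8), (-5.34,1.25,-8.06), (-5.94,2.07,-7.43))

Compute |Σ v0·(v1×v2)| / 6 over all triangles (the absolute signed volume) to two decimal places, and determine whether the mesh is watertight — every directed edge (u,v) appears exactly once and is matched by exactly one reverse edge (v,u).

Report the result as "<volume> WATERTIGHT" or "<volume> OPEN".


Per-triangle v0·(v1×v2)/6:
  t1: +25.2206
  t2: +5.4746
  t3: +8.9064
  t4: -1.6710
  t5: +20.7246
  t6: +1.4609
  t7: +7.3996
  t8: +9.0463
  t9: +6.1519
  t10: +0.7570
  t11: -0.2075
  t12: +0.6185
  t13: +21.1175
  t14: +4.9493
  t15: +1.3626
  t16: +28.2910
  t17: +10.3162
  t18: +28.4004
  t19: +1.8762
  t20: +3.9802
  t21: +1.2835
  t22: +3.0549
  t23: +19.5682
  t24: +22.3448
  t25: +9.2782
  t26: +0.4184
  t27: -1.1841
  t28: +4.9565
  t29: +18.5802
  t30: +4.4028
  t31: -9.1670
  t32: +2.7723
  t33: +0.1674
  t34: +2.9268
  t35: -2.0733
  t36: -0.5589
  t37: -0.9098
  t38: +0.0433
  t39: +12.4885
  t40: +2.8011
Σ = +275.3688 → |volume| = 275.37

Directed edges: 120 total, each appears once with its reverse present → watertight.

275.37 WATERTIGHT


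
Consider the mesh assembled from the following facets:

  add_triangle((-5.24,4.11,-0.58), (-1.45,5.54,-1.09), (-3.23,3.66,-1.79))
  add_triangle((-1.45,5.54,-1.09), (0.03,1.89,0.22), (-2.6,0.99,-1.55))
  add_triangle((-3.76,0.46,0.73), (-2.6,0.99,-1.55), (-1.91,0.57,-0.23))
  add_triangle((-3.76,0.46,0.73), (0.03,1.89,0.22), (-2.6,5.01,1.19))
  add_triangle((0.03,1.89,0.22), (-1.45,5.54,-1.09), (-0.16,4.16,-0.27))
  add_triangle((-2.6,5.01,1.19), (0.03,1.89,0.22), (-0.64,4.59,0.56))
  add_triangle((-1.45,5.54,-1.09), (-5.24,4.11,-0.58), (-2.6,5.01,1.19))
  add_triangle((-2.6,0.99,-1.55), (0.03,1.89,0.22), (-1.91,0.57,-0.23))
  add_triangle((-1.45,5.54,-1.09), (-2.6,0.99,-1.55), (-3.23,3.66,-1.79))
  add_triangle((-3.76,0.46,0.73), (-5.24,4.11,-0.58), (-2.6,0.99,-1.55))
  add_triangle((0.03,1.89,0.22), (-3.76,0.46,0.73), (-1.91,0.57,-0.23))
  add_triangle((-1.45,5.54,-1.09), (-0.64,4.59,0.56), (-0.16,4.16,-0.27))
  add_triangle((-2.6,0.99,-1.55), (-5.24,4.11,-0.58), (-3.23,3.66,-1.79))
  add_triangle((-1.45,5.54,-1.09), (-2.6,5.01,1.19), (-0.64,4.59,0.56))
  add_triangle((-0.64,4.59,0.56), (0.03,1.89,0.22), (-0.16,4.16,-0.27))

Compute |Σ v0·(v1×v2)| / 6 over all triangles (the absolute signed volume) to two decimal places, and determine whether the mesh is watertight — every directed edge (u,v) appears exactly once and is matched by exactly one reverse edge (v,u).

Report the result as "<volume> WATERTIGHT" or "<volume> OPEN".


Per-triangle v0·(v1×v2)/6:
  t1: +4.5934
  t2: -0.6227
  t3: -0.1801
  t4: -0.1492
  t5: -0.2419
  t6: +0.1146
  t7: +8.0936
  t8: -0.7625
  t9: +0.5306
  t10: +3.7942
  t11: -0.7606
  t12: +0.9705
  t13: +2.5546
  t14: +2.8687
  t15: +0.1712
Σ = +20.9744 → |volume| = 20.97

Directed edges: 45 total; 3 unmatched, e.g. (-2.6,5.01,1.19)→(-3.76,0.46,0.73) → open.

20.97 OPEN


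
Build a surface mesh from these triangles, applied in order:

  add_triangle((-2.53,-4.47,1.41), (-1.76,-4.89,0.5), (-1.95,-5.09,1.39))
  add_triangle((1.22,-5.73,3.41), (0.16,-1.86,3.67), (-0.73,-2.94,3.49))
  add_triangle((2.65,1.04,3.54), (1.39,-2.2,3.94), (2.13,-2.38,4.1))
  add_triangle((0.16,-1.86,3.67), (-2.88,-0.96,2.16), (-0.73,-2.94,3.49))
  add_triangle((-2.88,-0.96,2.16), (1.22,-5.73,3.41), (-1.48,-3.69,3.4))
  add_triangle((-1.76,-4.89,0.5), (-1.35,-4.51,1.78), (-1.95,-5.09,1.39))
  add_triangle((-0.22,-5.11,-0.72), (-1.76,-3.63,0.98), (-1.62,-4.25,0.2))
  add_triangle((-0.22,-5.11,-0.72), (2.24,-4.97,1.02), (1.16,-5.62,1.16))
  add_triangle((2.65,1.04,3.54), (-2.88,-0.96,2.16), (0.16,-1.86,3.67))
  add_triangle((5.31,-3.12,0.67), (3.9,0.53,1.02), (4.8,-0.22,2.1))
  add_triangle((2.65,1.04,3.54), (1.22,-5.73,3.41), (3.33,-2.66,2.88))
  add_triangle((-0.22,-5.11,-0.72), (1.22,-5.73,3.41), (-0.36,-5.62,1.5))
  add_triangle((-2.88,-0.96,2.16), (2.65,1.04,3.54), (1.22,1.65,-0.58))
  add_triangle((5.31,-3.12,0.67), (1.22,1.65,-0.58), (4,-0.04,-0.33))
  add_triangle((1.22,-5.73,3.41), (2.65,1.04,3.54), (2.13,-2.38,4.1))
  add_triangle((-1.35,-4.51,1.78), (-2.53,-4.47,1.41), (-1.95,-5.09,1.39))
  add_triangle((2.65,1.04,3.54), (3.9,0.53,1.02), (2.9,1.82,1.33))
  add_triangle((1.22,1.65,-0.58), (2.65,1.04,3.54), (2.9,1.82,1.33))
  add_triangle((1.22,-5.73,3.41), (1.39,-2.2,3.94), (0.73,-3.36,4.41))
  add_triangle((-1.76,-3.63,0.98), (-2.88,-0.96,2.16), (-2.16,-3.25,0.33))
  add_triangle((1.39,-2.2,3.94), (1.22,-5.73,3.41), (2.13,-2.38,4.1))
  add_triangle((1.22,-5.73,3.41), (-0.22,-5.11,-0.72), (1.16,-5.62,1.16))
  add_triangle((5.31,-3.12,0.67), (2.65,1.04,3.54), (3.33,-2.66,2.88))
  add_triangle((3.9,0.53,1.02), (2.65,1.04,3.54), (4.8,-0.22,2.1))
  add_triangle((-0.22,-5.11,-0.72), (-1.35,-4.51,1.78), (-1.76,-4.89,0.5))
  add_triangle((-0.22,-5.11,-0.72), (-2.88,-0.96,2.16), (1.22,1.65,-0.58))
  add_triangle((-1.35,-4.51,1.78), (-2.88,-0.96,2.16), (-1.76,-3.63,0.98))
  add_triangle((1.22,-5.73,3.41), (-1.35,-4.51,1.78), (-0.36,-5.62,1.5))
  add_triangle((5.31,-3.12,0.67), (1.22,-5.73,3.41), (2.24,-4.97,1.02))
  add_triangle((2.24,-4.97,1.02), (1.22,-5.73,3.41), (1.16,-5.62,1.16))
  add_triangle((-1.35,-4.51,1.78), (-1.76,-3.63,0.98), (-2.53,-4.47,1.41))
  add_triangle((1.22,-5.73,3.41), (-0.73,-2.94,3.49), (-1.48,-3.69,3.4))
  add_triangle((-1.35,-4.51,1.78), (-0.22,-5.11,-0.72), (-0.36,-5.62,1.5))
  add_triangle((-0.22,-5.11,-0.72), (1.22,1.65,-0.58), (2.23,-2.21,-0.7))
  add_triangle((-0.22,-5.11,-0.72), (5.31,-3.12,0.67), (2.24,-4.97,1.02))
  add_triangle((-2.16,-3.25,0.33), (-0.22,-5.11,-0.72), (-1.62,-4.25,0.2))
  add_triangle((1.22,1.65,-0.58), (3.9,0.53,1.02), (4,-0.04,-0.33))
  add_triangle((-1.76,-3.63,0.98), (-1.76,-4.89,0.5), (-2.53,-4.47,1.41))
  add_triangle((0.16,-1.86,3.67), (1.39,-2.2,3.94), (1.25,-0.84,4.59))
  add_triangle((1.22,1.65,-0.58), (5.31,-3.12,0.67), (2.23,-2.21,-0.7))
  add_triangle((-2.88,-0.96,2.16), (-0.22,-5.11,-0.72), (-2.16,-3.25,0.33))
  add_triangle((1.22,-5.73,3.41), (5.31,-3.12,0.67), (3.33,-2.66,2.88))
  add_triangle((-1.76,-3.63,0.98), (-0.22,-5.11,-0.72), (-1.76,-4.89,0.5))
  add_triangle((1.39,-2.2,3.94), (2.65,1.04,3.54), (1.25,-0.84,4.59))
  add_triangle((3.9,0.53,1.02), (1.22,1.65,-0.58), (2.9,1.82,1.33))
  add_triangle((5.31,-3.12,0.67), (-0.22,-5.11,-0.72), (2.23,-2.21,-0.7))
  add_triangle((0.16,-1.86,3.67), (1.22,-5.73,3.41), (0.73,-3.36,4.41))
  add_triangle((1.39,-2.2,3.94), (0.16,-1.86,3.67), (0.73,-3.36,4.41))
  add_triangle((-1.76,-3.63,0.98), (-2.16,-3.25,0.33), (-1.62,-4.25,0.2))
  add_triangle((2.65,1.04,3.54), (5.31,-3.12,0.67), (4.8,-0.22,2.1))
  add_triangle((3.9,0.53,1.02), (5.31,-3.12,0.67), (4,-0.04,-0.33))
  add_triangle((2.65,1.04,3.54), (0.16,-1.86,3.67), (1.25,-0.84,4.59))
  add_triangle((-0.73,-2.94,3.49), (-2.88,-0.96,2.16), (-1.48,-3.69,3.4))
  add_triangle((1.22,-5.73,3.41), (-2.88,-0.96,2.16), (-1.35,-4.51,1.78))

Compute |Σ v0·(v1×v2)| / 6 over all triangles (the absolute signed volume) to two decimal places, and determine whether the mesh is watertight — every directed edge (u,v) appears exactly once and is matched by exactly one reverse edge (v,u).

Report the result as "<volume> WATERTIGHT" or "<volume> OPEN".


Per-triangle v0·(v1×v2)/6:
  t1: +0.5612
  t2: +2.9268
  t3: +1.4375
  t4: +2.2034
  t5: +0.1091
  t6: +0.3205
  t7: +0.7343
  t8: +2.0253
  t9: +5.3615
  t10: +2.5166
  t11: +7.4199
  t12: +3.2868
  t13: +3.2736
  t14: -0.2478
  t15: +0.9119
  t16: +0.4410
  t17: +2.3861
  t18: +0.6505
  t19: +2.0848
  t20: +1.4715
  t21: +1.7163
  t22: +2.5974
  t23: +7.6492
  t24: +1.9875
  t25: +2.0171
  t26: -0.2817
  t27: +1.7838
  t28: +2.7258
  t29: +7.2575
  t30: +2.5332
  t31: -0.2263
  t32: +2.2065
  t33: +2.0132
  t34: +1.2287
  t35: +5.6574
  t36: +0.4100
  t37: +1.6687
  t38: -0.1049
  t39: +1.2380
  t40: +2.6400
  t41: -2.0440
  t42: +8.8865
  t43: -0.3442
  t44: +2.3168
  t45: +1.3847
  t46: +3.9992
  t47: +0.5791
  t48: +0.7714
  t49: +0.4808
  t50: +3.9425
  t51: +3.1637
  t52: -0.4488
  t53: +1.5508
  t54: +6.1678
Σ = +116.9980 → |volume| = 117.00

Directed edges: 162 total, each appears once with its reverse present → watertight.

117.00 WATERTIGHT
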